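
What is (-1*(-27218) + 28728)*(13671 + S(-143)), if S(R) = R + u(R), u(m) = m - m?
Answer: 756837488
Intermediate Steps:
u(m) = 0
S(R) = R (S(R) = R + 0 = R)
(-1*(-27218) + 28728)*(13671 + S(-143)) = (-1*(-27218) + 28728)*(13671 - 143) = (27218 + 28728)*13528 = 55946*13528 = 756837488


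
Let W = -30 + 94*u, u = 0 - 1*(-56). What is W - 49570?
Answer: -44336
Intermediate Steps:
u = 56 (u = 0 + 56 = 56)
W = 5234 (W = -30 + 94*56 = -30 + 5264 = 5234)
W - 49570 = 5234 - 49570 = -44336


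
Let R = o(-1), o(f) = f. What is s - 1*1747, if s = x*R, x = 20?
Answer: -1767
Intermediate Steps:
R = -1
s = -20 (s = 20*(-1) = -20)
s - 1*1747 = -20 - 1*1747 = -20 - 1747 = -1767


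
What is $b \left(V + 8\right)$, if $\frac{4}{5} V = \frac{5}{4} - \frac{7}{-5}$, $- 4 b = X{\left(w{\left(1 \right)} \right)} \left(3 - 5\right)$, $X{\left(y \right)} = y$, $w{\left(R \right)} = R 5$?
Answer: $\frac{905}{32} \approx 28.281$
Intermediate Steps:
$w{\left(R \right)} = 5 R$
$b = \frac{5}{2}$ ($b = - \frac{5 \cdot 1 \left(3 - 5\right)}{4} = - \frac{5 \left(-2\right)}{4} = \left(- \frac{1}{4}\right) \left(-10\right) = \frac{5}{2} \approx 2.5$)
$V = \frac{53}{16}$ ($V = \frac{5 \left(\frac{5}{4} - \frac{7}{-5}\right)}{4} = \frac{5 \left(5 \cdot \frac{1}{4} - - \frac{7}{5}\right)}{4} = \frac{5 \left(\frac{5}{4} + \frac{7}{5}\right)}{4} = \frac{5}{4} \cdot \frac{53}{20} = \frac{53}{16} \approx 3.3125$)
$b \left(V + 8\right) = \frac{5 \left(\frac{53}{16} + 8\right)}{2} = \frac{5}{2} \cdot \frac{181}{16} = \frac{905}{32}$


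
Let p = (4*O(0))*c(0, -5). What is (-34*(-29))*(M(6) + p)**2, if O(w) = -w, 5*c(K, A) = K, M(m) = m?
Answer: 35496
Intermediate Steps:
c(K, A) = K/5
p = 0 (p = (4*(-1*0))*((1/5)*0) = (4*0)*0 = 0*0 = 0)
(-34*(-29))*(M(6) + p)**2 = (-34*(-29))*(6 + 0)**2 = 986*6**2 = 986*36 = 35496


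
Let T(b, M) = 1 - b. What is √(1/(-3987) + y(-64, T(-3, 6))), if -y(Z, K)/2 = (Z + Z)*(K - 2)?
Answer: √904314949/1329 ≈ 22.627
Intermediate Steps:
y(Z, K) = -4*Z*(-2 + K) (y(Z, K) = -2*(Z + Z)*(K - 2) = -2*2*Z*(-2 + K) = -4*Z*(-2 + K))
√(1/(-3987) + y(-64, T(-3, 6))) = √(1/(-3987) + 4*(-64)*(2 - (1 - 1*(-3)))) = √(-1/3987 + 4*(-64)*(2 - (1 + 3))) = √(-1/3987 + 4*(-64)*(2 - 1*4)) = √(-1/3987 + 4*(-64)*(2 - 4)) = √(-1/3987 + 4*(-64)*(-2)) = √(-1/3987 + 512) = √(2041343/3987) = √904314949/1329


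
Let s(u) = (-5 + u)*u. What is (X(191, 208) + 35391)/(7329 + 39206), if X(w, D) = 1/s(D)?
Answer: 298869917/392978768 ≈ 0.76052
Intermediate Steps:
s(u) = u*(-5 + u)
X(w, D) = 1/(D*(-5 + D))
(X(191, 208) + 35391)/(7329 + 39206) = (1/(208*(-5 + 208)) + 35391)/(7329 + 39206) = ((1/208)/203 + 35391)/46535 = ((1/208)*(1/203) + 35391)*(1/46535) = (1/42224 + 35391)*(1/46535) = (1494349585/42224)*(1/46535) = 298869917/392978768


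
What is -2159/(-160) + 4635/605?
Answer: 409559/19360 ≈ 21.155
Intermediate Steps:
-2159/(-160) + 4635/605 = -2159*(-1/160) + 4635*(1/605) = 2159/160 + 927/121 = 409559/19360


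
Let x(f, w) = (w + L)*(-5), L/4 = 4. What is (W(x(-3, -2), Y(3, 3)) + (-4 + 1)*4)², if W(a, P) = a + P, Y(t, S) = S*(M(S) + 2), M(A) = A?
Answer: 4489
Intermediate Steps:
L = 16 (L = 4*4 = 16)
x(f, w) = -80 - 5*w (x(f, w) = (w + 16)*(-5) = (16 + w)*(-5) = -80 - 5*w)
Y(t, S) = S*(2 + S) (Y(t, S) = S*(S + 2) = S*(2 + S))
W(a, P) = P + a
(W(x(-3, -2), Y(3, 3)) + (-4 + 1)*4)² = ((3*(2 + 3) + (-80 - 5*(-2))) + (-4 + 1)*4)² = ((3*5 + (-80 + 10)) - 3*4)² = ((15 - 70) - 12)² = (-55 - 12)² = (-67)² = 4489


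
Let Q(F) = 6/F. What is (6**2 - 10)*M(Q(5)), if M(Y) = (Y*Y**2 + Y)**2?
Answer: 3482856/15625 ≈ 222.90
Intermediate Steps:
M(Y) = (Y + Y**3)**2 (M(Y) = (Y**3 + Y)**2 = (Y + Y**3)**2)
(6**2 - 10)*M(Q(5)) = (6**2 - 10)*((6/5)**2*(1 + (6/5)**2)**2) = (36 - 10)*((6*(1/5))**2*(1 + (6*(1/5))**2)**2) = 26*((6/5)**2*(1 + (6/5)**2)**2) = 26*(36*(1 + 36/25)**2/25) = 26*(36*(61/25)**2/25) = 26*((36/25)*(3721/625)) = 26*(133956/15625) = 3482856/15625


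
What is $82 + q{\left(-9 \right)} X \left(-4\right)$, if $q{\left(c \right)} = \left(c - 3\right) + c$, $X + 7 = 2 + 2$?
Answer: $-170$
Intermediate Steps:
$X = -3$ ($X = -7 + \left(2 + 2\right) = -7 + 4 = -3$)
$q{\left(c \right)} = -3 + 2 c$ ($q{\left(c \right)} = \left(-3 + c\right) + c = -3 + 2 c$)
$82 + q{\left(-9 \right)} X \left(-4\right) = 82 + \left(-3 + 2 \left(-9\right)\right) \left(\left(-3\right) \left(-4\right)\right) = 82 + \left(-3 - 18\right) 12 = 82 - 252 = -170$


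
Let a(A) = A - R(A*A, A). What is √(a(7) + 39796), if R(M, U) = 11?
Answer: 4*√2487 ≈ 199.48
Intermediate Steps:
a(A) = -11 + A (a(A) = A - 1*11 = A - 11 = -11 + A)
√(a(7) + 39796) = √((-11 + 7) + 39796) = √(-4 + 39796) = √39792 = 4*√2487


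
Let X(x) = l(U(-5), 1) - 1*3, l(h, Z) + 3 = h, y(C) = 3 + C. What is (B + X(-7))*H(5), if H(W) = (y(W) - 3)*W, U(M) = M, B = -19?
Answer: -750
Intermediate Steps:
l(h, Z) = -3 + h
X(x) = -11 (X(x) = (-3 - 5) - 1*3 = -8 - 3 = -11)
H(W) = W² (H(W) = ((3 + W) - 3)*W = W*W = W²)
(B + X(-7))*H(5) = (-19 - 11)*5² = -30*25 = -750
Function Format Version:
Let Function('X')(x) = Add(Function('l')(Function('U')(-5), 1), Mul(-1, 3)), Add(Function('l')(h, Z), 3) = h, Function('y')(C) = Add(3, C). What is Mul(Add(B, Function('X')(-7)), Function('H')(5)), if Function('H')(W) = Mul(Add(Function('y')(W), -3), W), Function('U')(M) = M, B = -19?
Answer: -750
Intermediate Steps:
Function('l')(h, Z) = Add(-3, h)
Function('X')(x) = -11 (Function('X')(x) = Add(Add(-3, -5), Mul(-1, 3)) = Add(-8, -3) = -11)
Function('H')(W) = Pow(W, 2) (Function('H')(W) = Mul(Add(Add(3, W), -3), W) = Mul(W, W) = Pow(W, 2))
Mul(Add(B, Function('X')(-7)), Function('H')(5)) = Mul(Add(-19, -11), Pow(5, 2)) = Mul(-30, 25) = -750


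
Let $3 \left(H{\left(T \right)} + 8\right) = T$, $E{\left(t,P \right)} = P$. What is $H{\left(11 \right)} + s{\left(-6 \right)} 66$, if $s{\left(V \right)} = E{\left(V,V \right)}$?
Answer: $- \frac{1201}{3} \approx -400.33$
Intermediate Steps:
$s{\left(V \right)} = V$
$H{\left(T \right)} = -8 + \frac{T}{3}$
$H{\left(11 \right)} + s{\left(-6 \right)} 66 = \left(-8 + \frac{1}{3} \cdot 11\right) - 396 = \left(-8 + \frac{11}{3}\right) - 396 = - \frac{13}{3} - 396 = - \frac{1201}{3}$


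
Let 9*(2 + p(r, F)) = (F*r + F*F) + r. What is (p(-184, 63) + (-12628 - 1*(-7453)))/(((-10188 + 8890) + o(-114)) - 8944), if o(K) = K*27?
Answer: 1360/2997 ≈ 0.45379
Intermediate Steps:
p(r, F) = -2 + r/9 + F²/9 + F*r/9 (p(r, F) = -2 + ((F*r + F*F) + r)/9 = -2 + ((F*r + F²) + r)/9 = -2 + ((F² + F*r) + r)/9 = -2 + (r + F² + F*r)/9 = -2 + (r/9 + F²/9 + F*r/9) = -2 + r/9 + F²/9 + F*r/9)
o(K) = 27*K
(p(-184, 63) + (-12628 - 1*(-7453)))/(((-10188 + 8890) + o(-114)) - 8944) = ((-2 + (⅑)*(-184) + (⅑)*63² + (⅑)*63*(-184)) + (-12628 - 1*(-7453)))/(((-10188 + 8890) + 27*(-114)) - 8944) = ((-2 - 184/9 + (⅑)*3969 - 1288) + (-12628 + 7453))/((-1298 - 3078) - 8944) = ((-2 - 184/9 + 441 - 1288) - 5175)/(-4376 - 8944) = (-7825/9 - 5175)/(-13320) = -54400/9*(-1/13320) = 1360/2997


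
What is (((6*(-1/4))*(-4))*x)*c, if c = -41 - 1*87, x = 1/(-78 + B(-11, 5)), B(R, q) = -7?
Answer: 768/85 ≈ 9.0353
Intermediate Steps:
x = -1/85 (x = 1/(-78 - 7) = 1/(-85) = -1/85 ≈ -0.011765)
c = -128 (c = -41 - 87 = -128)
(((6*(-1/4))*(-4))*x)*c = (((6*(-1/4))*(-4))*(-1/85))*(-128) = (((6*(-1*¼))*(-4))*(-1/85))*(-128) = (((6*(-¼))*(-4))*(-1/85))*(-128) = (-3/2*(-4)*(-1/85))*(-128) = (6*(-1/85))*(-128) = -6/85*(-128) = 768/85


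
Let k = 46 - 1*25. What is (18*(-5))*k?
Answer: -1890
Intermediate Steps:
k = 21 (k = 46 - 25 = 21)
(18*(-5))*k = (18*(-5))*21 = -90*21 = -1890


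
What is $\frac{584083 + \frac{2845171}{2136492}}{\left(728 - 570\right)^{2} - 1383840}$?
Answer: $- \frac{73405382471}{170778100176} \approx -0.42983$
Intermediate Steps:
$\frac{584083 + \frac{2845171}{2136492}}{\left(728 - 570\right)^{2} - 1383840} = \frac{584083 + 2845171 \cdot \frac{1}{2136492}}{158^{2} - 1383840} = \frac{584083 + \frac{167363}{125676}}{24964 - 1383840} = \frac{73405382471}{125676 \left(-1358876\right)} = \frac{73405382471}{125676} \left(- \frac{1}{1358876}\right) = - \frac{73405382471}{170778100176}$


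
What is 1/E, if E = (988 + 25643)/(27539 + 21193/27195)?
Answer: 748944298/724230045 ≈ 1.0341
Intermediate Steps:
E = 724230045/748944298 (E = 26631/(27539 + 21193*(1/27195)) = 26631/(27539 + 21193/27195) = 26631/(748944298/27195) = 26631*(27195/748944298) = 724230045/748944298 ≈ 0.96700)
1/E = 1/(724230045/748944298) = 748944298/724230045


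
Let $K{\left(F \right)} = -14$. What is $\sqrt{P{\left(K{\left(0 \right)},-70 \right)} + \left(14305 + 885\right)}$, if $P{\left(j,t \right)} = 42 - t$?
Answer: $\sqrt{15302} \approx 123.7$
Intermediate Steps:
$\sqrt{P{\left(K{\left(0 \right)},-70 \right)} + \left(14305 + 885\right)} = \sqrt{\left(42 - -70\right) + \left(14305 + 885\right)} = \sqrt{\left(42 + 70\right) + 15190} = \sqrt{112 + 15190} = \sqrt{15302}$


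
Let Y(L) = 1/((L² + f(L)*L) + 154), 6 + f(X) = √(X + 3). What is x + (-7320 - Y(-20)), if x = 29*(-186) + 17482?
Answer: 1099204847/230538 - 5*I*√17/115269 ≈ 4768.0 - 0.00017885*I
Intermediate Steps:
f(X) = -6 + √(3 + X) (f(X) = -6 + √(X + 3) = -6 + √(3 + X))
x = 12088 (x = -5394 + 17482 = 12088)
Y(L) = 1/(154 + L² + L*(-6 + √(3 + L))) (Y(L) = 1/((L² + (-6 + √(3 + L))*L) + 154) = 1/((L² + L*(-6 + √(3 + L))) + 154) = 1/(154 + L² + L*(-6 + √(3 + L))))
x + (-7320 - Y(-20)) = 12088 + (-7320 - 1/(154 + (-20)² - 20*(-6 + √(3 - 20)))) = 12088 + (-7320 - 1/(154 + 400 - 20*(-6 + √(-17)))) = 12088 + (-7320 - 1/(154 + 400 - 20*(-6 + I*√17))) = 12088 + (-7320 - 1/(154 + 400 + (120 - 20*I*√17))) = 12088 + (-7320 - 1/(674 - 20*I*√17)) = 4768 - 1/(674 - 20*I*√17)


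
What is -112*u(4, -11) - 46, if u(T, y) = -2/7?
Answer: -14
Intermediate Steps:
u(T, y) = -2/7 (u(T, y) = -2*⅐ = -2/7)
-112*u(4, -11) - 46 = -112*(-2/7) - 46 = 32 - 46 = -14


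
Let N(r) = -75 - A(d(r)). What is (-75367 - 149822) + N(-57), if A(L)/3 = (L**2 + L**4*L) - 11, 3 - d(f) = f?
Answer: -2333036031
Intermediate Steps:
d(f) = 3 - f
A(L) = -33 + 3*L**2 + 3*L**5 (A(L) = 3*((L**2 + L**4*L) - 11) = 3*((L**2 + L**5) - 11) = 3*(-11 + L**2 + L**5) = -33 + 3*L**2 + 3*L**5)
N(r) = -42 - 3*(3 - r)**2 - 3*(3 - r)**5 (N(r) = -75 - (-33 + 3*(3 - r)**2 + 3*(3 - r)**5) = -75 + (33 - 3*(3 - r)**2 - 3*(3 - r)**5) = -42 - 3*(3 - r)**2 - 3*(3 - r)**5)
(-75367 - 149822) + N(-57) = (-75367 - 149822) + (-42 - 3*(-3 - 57)**2 + 3*(-3 - 57)**5) = -225189 + (-42 - 3*(-60)**2 + 3*(-60)**5) = -225189 + (-42 - 3*3600 + 3*(-777600000)) = -225189 + (-42 - 10800 - 2332800000) = -225189 - 2332810842 = -2333036031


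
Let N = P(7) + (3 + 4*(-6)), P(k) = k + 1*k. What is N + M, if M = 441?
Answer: 434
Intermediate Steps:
P(k) = 2*k (P(k) = k + k = 2*k)
N = -7 (N = 2*7 + (3 + 4*(-6)) = 14 + (3 - 24) = 14 - 21 = -7)
N + M = -7 + 441 = 434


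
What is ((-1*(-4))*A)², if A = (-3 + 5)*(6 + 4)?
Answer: 6400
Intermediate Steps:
A = 20 (A = 2*10 = 20)
((-1*(-4))*A)² = (-1*(-4)*20)² = (4*20)² = 80² = 6400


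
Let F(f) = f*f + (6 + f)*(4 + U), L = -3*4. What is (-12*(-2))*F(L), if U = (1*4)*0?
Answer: 2880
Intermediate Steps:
U = 0 (U = 4*0 = 0)
L = -12
F(f) = 24 + f² + 4*f (F(f) = f*f + (6 + f)*(4 + 0) = f² + (6 + f)*4 = f² + (24 + 4*f) = 24 + f² + 4*f)
(-12*(-2))*F(L) = (-12*(-2))*(24 + (-12)² + 4*(-12)) = 24*(24 + 144 - 48) = 24*120 = 2880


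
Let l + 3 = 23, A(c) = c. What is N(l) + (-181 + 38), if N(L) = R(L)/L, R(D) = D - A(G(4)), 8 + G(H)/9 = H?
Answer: -701/5 ≈ -140.20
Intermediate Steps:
G(H) = -72 + 9*H
R(D) = 36 + D (R(D) = D - (-72 + 9*4) = D - (-72 + 36) = D - 1*(-36) = D + 36 = 36 + D)
l = 20 (l = -3 + 23 = 20)
N(L) = (36 + L)/L
N(l) + (-181 + 38) = (36 + 20)/20 + (-181 + 38) = (1/20)*56 - 143 = 14/5 - 143 = -701/5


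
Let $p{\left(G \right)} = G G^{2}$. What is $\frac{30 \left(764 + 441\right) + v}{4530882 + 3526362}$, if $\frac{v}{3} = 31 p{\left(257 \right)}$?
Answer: $\frac{526224433}{2685748} \approx 195.93$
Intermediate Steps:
$p{\left(G \right)} = G^{3}$
$v = 1578637149$ ($v = 3 \cdot 31 \cdot 257^{3} = 3 \cdot 31 \cdot 16974593 = 3 \cdot 526212383 = 1578637149$)
$\frac{30 \left(764 + 441\right) + v}{4530882 + 3526362} = \frac{30 \left(764 + 441\right) + 1578637149}{4530882 + 3526362} = \frac{30 \cdot 1205 + 1578637149}{8057244} = \left(36150 + 1578637149\right) \frac{1}{8057244} = 1578673299 \cdot \frac{1}{8057244} = \frac{526224433}{2685748}$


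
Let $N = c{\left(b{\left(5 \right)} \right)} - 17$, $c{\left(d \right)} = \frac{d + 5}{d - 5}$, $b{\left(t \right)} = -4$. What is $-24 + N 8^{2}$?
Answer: $- \frac{10072}{9} \approx -1119.1$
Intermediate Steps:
$c{\left(d \right)} = \frac{5 + d}{-5 + d}$
$N = - \frac{154}{9}$ ($N = \frac{5 - 4}{-5 - 4} - 17 = \frac{1}{-9} \cdot 1 - 17 = \left(- \frac{1}{9}\right) 1 - 17 = - \frac{1}{9} - 17 = - \frac{154}{9} \approx -17.111$)
$-24 + N 8^{2} = -24 - \frac{154 \cdot 8^{2}}{9} = -24 - \frac{9856}{9} = - \frac{10072}{9}$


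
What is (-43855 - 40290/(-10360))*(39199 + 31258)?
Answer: -3200843966207/1036 ≈ -3.0896e+9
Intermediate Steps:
(-43855 - 40290/(-10360))*(39199 + 31258) = (-43855 - 40290*(-1/10360))*70457 = (-43855 + 4029/1036)*70457 = -45429751/1036*70457 = -3200843966207/1036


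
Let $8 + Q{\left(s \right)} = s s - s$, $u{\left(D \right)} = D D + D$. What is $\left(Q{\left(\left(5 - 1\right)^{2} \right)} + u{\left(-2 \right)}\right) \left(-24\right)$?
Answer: $-5616$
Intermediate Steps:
$u{\left(D \right)} = D + D^{2}$ ($u{\left(D \right)} = D^{2} + D = D + D^{2}$)
$Q{\left(s \right)} = -8 + s^{2} - s$ ($Q{\left(s \right)} = -8 - \left(s - s s\right) = -8 + \left(s^{2} - s\right) = -8 + s^{2} - s$)
$\left(Q{\left(\left(5 - 1\right)^{2} \right)} + u{\left(-2 \right)}\right) \left(-24\right) = \left(\left(-8 + \left(\left(5 - 1\right)^{2}\right)^{2} - \left(5 - 1\right)^{2}\right) - 2 \left(1 - 2\right)\right) \left(-24\right) = \left(\left(-8 + \left(4^{2}\right)^{2} - 4^{2}\right) - -2\right) \left(-24\right) = \left(\left(-8 + 16^{2} - 16\right) + 2\right) \left(-24\right) = \left(\left(-8 + 256 - 16\right) + 2\right) \left(-24\right) = \left(232 + 2\right) \left(-24\right) = 234 \left(-24\right) = -5616$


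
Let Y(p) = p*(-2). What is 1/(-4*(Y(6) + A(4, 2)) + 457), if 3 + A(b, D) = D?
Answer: 1/509 ≈ 0.0019646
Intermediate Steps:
Y(p) = -2*p
A(b, D) = -3 + D
1/(-4*(Y(6) + A(4, 2)) + 457) = 1/(-4*(-2*6 + (-3 + 2)) + 457) = 1/(-4*(-12 - 1) + 457) = 1/(-4*(-13) + 457) = 1/(52 + 457) = 1/509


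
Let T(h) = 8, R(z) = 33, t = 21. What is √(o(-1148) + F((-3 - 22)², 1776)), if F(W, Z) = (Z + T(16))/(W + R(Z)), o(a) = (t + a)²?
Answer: √137480326557/329 ≈ 1127.0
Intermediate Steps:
o(a) = (21 + a)²
F(W, Z) = (8 + Z)/(33 + W) (F(W, Z) = (Z + 8)/(W + 33) = (8 + Z)/(33 + W))
√(o(-1148) + F((-3 - 22)², 1776)) = √((21 - 1148)² + (8 + 1776)/(33 + (-3 - 22)²)) = √((-1127)² + 1784/(33 + (-25)²)) = √(1270129 + 1784/(33 + 625)) = √(1270129 + 1784/658) = √(1270129 + (1/658)*1784) = √(1270129 + 892/329) = √(417873333/329) = √137480326557/329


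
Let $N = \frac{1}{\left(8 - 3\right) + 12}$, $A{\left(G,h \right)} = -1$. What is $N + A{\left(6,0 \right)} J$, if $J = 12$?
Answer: $- \frac{203}{17} \approx -11.941$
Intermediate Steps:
$N = \frac{1}{17}$ ($N = \frac{1}{\left(8 - 3\right) + 12} = \frac{1}{5 + 12} = \frac{1}{17} \approx 0.058824$)
$N + A{\left(6,0 \right)} J = \frac{1}{17} - 12 = - \frac{203}{17}$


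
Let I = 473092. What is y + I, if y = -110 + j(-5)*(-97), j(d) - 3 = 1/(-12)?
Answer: 5672389/12 ≈ 4.7270e+5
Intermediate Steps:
j(d) = 35/12 (j(d) = 3 + 1/(-12) = 3 - 1/12 = 35/12)
y = -4715/12 (y = -110 + (35/12)*(-97) = -110 - 3395/12 = -4715/12 ≈ -392.92)
y + I = -4715/12 + 473092 = 5672389/12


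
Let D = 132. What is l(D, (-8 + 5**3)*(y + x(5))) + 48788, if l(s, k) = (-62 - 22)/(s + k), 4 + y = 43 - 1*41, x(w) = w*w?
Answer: 45909480/941 ≈ 48788.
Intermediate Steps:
x(w) = w**2
y = -2 (y = -4 + (43 - 1*41) = -4 + (43 - 41) = -4 + 2 = -2)
l(s, k) = -84/(k + s)
l(D, (-8 + 5**3)*(y + x(5))) + 48788 = -84/((-8 + 5**3)*(-2 + 5**2) + 132) + 48788 = -84/((-8 + 125)*(-2 + 25) + 132) + 48788 = -84/(117*23 + 132) + 48788 = -84/(2691 + 132) + 48788 = -84/2823 + 48788 = -84*1/2823 + 48788 = -28/941 + 48788 = 45909480/941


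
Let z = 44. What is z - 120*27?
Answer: -3196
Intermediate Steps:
z - 120*27 = 44 - 120*27 = 44 - 3240 = -3196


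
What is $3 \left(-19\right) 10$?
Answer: $-570$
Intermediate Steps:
$3 \left(-19\right) 10 = \left(-57\right) 10 = -570$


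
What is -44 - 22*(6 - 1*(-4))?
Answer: -264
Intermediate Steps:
-44 - 22*(6 - 1*(-4)) = -44 - 22*(6 + 4) = -44 - 22*10 = -44 - 220 = -264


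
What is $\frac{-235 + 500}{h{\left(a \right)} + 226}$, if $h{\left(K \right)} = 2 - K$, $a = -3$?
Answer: $\frac{265}{231} \approx 1.1472$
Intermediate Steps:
$\frac{-235 + 500}{h{\left(a \right)} + 226} = \frac{-235 + 500}{\left(2 - -3\right) + 226} = \frac{265}{\left(2 + 3\right) + 226} = \frac{265}{5 + 226} = \frac{265}{231}$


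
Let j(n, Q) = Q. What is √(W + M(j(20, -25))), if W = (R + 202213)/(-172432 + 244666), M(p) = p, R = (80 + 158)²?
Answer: I*√12416165818/24078 ≈ 4.6278*I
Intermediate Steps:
R = 56644 (R = 238² = 56644)
W = 258857/72234 (W = (56644 + 202213)/(-172432 + 244666) = 258857/72234 ≈ 3.5836)
√(W + M(j(20, -25))) = √(258857/72234 - 25) = √(-1546993/72234) = I*√12416165818/24078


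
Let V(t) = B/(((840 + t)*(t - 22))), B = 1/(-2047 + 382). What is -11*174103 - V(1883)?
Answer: -16158728801126834/8437392495 ≈ -1.9151e+6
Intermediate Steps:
B = -1/1665 (B = 1/(-1665) = -1/1665 ≈ -0.00060060)
V(t) = -1/(1665*(-22 + t)*(840 + t)) (V(t) = -1/((840 + t)*(t - 22))/1665 = -1/((-22 + t)*(840 + t))/1665 = -1/(1665*(-22 + t)*(840 + t)))
-11*174103 - V(1883) = -11*174103 - (-1)/(-30769200 + 1665*1883**2 + 1361970*1883) = -1915133 - (-1)/(-30769200 + 1665*3545689 + 2564589510) = -1915133 - (-1)/(-30769200 + 5903572185 + 2564589510) = -1915133 - (-1)/8437392495 = -1915133 - 1*(-1/8437392495) = -1915133 + 1/8437392495 = -16158728801126834/8437392495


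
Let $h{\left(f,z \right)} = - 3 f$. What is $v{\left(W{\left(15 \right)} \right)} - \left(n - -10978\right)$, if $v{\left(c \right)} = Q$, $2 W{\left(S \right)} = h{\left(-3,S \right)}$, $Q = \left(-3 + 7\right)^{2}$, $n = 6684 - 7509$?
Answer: $-10137$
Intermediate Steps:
$n = -825$ ($n = 6684 - 7509 = -825$)
$Q = 16$ ($Q = 4^{2} = 16$)
$W{\left(S \right)} = \frac{9}{2}$ ($W{\left(S \right)} = \frac{\left(-3\right) \left(-3\right)}{2} = \frac{1}{2} \cdot 9 = \frac{9}{2}$)
$v{\left(c \right)} = 16$
$v{\left(W{\left(15 \right)} \right)} - \left(n - -10978\right) = 16 - \left(-825 - -10978\right) = 16 - \left(-825 + 10978\right) = 16 - 10153 = -10137$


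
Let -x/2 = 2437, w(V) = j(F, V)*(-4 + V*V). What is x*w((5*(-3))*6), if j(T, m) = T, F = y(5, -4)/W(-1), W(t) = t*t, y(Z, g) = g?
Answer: 157839616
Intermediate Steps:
W(t) = t**2
F = -4 (F = -4/((-1)**2) = -4/1 = -4*1 = -4)
w(V) = 16 - 4*V**2 (w(V) = -4*(-4 + V*V) = -4*(-4 + V**2) = 16 - 4*V**2)
x = -4874 (x = -2*2437 = -4874)
x*w((5*(-3))*6) = -4874*(16 - 4*((5*(-3))*6)**2) = -4874*(16 - 4*(-15*6)**2) = -4874*(16 - 4*(-90)**2) = -4874*(16 - 4*8100) = -4874*(16 - 32400) = -4874*(-32384) = 157839616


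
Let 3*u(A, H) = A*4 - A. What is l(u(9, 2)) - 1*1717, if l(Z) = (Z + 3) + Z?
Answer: -1696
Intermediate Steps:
u(A, H) = A (u(A, H) = (A*4 - A)/3 = (4*A - A)/3 = (3*A)/3 = A)
l(Z) = 3 + 2*Z (l(Z) = (3 + Z) + Z = 3 + 2*Z)
l(u(9, 2)) - 1*1717 = (3 + 2*9) - 1*1717 = (3 + 18) - 1717 = 21 - 1717 = -1696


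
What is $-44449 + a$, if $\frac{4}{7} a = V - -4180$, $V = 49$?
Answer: $- \frac{148193}{4} \approx -37048.0$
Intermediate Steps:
$a = \frac{29603}{4}$ ($a = \frac{7 \left(49 - -4180\right)}{4} = \frac{7 \left(49 + 4180\right)}{4} = \frac{7}{4} \cdot 4229 = \frac{29603}{4} \approx 7400.8$)
$-44449 + a = -44449 + \frac{29603}{4} = - \frac{148193}{4}$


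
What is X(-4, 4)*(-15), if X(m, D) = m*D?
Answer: 240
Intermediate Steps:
X(m, D) = D*m
X(-4, 4)*(-15) = (4*(-4))*(-15) = -16*(-15) = 240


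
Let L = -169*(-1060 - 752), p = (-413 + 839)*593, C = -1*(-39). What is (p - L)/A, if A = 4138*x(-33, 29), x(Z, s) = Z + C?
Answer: -8935/4138 ≈ -2.1593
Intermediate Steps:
C = 39
p = 252618 (p = 426*593 = 252618)
L = 306228 (L = -169*(-1812) = 306228)
x(Z, s) = 39 + Z (x(Z, s) = Z + 39 = 39 + Z)
A = 24828 (A = 4138*(39 - 33) = 4138*6 = 24828)
(p - L)/A = (252618 - 1*306228)/24828 = (252618 - 306228)*(1/24828) = -53610*1/24828 = -8935/4138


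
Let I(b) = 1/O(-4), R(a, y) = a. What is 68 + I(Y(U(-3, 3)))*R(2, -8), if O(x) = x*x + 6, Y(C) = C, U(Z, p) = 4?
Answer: 749/11 ≈ 68.091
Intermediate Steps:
O(x) = 6 + x**2 (O(x) = x**2 + 6 = 6 + x**2)
I(b) = 1/22 (I(b) = 1/(6 + (-4)**2) = 1/(6 + 16) = 1/22)
68 + I(Y(U(-3, 3)))*R(2, -8) = 68 + (1/22)*2 = 68 + 1/11 = 749/11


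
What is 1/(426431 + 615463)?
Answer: 1/1041894 ≈ 9.5979e-7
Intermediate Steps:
1/(426431 + 615463) = 1/1041894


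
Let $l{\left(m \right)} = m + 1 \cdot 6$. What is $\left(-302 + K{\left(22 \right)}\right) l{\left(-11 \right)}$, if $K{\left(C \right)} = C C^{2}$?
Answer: $-51730$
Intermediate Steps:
$K{\left(C \right)} = C^{3}$
$l{\left(m \right)} = 6 + m$ ($l{\left(m \right)} = m + 6 = 6 + m$)
$\left(-302 + K{\left(22 \right)}\right) l{\left(-11 \right)} = \left(-302 + 22^{3}\right) \left(6 - 11\right) = \left(-302 + 10648\right) \left(-5\right) = 10346 \left(-5\right) = -51730$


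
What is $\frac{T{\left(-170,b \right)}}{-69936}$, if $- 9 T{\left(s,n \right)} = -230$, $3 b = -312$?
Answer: $- \frac{115}{314712} \approx -0.00036541$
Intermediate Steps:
$b = -104$ ($b = \frac{1}{3} \left(-312\right) = -104$)
$T{\left(s,n \right)} = \frac{230}{9}$ ($T{\left(s,n \right)} = \left(- \frac{1}{9}\right) \left(-230\right) = \frac{230}{9}$)
$\frac{T{\left(-170,b \right)}}{-69936} = \frac{230}{9 \left(-69936\right)} = \frac{230}{9} \left(- \frac{1}{69936}\right) = - \frac{115}{314712}$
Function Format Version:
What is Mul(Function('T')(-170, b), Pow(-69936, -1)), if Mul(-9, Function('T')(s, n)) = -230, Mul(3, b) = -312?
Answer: Rational(-115, 314712) ≈ -0.00036541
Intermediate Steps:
b = -104 (b = Mul(Rational(1, 3), -312) = -104)
Function('T')(s, n) = Rational(230, 9) (Function('T')(s, n) = Mul(Rational(-1, 9), -230) = Rational(230, 9))
Mul(Function('T')(-170, b), Pow(-69936, -1)) = Mul(Rational(230, 9), Pow(-69936, -1)) = Mul(Rational(230, 9), Rational(-1, 69936)) = Rational(-115, 314712)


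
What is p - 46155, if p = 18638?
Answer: -27517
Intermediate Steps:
p - 46155 = 18638 - 46155 = -27517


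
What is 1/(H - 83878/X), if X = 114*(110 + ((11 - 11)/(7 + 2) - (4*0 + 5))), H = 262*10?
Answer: 5985/15638761 ≈ 0.00038270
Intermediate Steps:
H = 2620
X = 11970 (X = 114*(110 + (0/9 - (0 + 5))) = 114*(110 + (0*(⅑) - 1*5)) = 114*(110 + (0 - 5)) = 114*(110 - 5) = 114*105 = 11970)
1/(H - 83878/X) = 1/(2620 - 83878/11970) = 1/(2620 - 83878*1/11970) = 1/(2620 - 41939/5985) = 1/(15638761/5985) = 5985/15638761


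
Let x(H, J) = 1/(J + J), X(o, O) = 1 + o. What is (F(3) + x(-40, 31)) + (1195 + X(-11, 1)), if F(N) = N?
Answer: 73657/62 ≈ 1188.0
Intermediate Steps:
x(H, J) = 1/(2*J)
(F(3) + x(-40, 31)) + (1195 + X(-11, 1)) = (3 + (½)/31) + (1195 + (1 - 11)) = (3 + (½)*(1/31)) + (1195 - 10) = (3 + 1/62) + 1185 = 187/62 + 1185 = 73657/62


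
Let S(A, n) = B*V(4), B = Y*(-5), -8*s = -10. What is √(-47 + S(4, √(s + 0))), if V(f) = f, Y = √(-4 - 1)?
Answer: √(-47 - 20*I*√5) ≈ 2.9897 - 7.4792*I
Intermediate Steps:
Y = I*√5 (Y = √(-5) = I*√5 ≈ 2.2361*I)
s = 5/4 (s = -⅛*(-10) = 5/4 ≈ 1.2500)
B = -5*I*√5 (B = (I*√5)*(-5) = -5*I*√5 ≈ -11.18*I)
S(A, n) = -20*I*√5 (S(A, n) = -5*I*√5*4 = -20*I*√5)
√(-47 + S(4, √(s + 0))) = √(-47 - 20*I*√5)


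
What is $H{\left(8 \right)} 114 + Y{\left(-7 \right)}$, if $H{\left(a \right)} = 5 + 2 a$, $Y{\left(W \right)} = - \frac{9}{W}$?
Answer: $\frac{16767}{7} \approx 2395.3$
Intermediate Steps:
$H{\left(8 \right)} 114 + Y{\left(-7 \right)} = \left(5 + 2 \cdot 8\right) 114 - \frac{9}{-7} = \left(5 + 16\right) 114 - - \frac{9}{7} = 21 \cdot 114 + \frac{9}{7} = 2394 + \frac{9}{7} = \frac{16767}{7}$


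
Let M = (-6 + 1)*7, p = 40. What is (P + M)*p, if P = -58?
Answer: -3720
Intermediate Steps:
M = -35 (M = -5*7 = -35)
(P + M)*p = (-58 - 35)*40 = -93*40 = -3720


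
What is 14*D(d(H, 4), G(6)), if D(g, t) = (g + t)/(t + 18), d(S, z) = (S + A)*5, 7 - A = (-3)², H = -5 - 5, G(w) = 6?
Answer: -63/2 ≈ -31.500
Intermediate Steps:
H = -10
A = -2 (A = 7 - 1*(-3)² = 7 - 1*9 = 7 - 9 = -2)
d(S, z) = -10 + 5*S (d(S, z) = (S - 2)*5 = (-2 + S)*5 = -10 + 5*S)
D(g, t) = (g + t)/(18 + t)
14*D(d(H, 4), G(6)) = 14*(((-10 + 5*(-10)) + 6)/(18 + 6)) = 14*(((-10 - 50) + 6)/24) = 14*((-60 + 6)/24) = 14*((1/24)*(-54)) = 14*(-9/4) = -63/2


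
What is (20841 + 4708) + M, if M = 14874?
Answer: 40423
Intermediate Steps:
(20841 + 4708) + M = (20841 + 4708) + 14874 = 25549 + 14874 = 40423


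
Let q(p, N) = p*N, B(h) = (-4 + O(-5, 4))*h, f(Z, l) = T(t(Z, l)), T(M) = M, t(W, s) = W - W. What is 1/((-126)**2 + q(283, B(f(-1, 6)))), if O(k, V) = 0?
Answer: 1/15876 ≈ 6.2988e-5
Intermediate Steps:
t(W, s) = 0
f(Z, l) = 0
B(h) = -4*h (B(h) = (-4 + 0)*h = -4*h)
q(p, N) = N*p
1/((-126)**2 + q(283, B(f(-1, 6)))) = 1/((-126)**2 - 4*0*283) = 1/(15876 + 0*283) = 1/(15876 + 0) = 1/15876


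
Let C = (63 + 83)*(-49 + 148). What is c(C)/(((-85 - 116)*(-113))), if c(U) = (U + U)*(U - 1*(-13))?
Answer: 139404012/7571 ≈ 18413.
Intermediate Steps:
C = 14454 (C = 146*99 = 14454)
c(U) = 2*U*(13 + U) (c(U) = (2*U)*(U + 13) = (2*U)*(13 + U) = 2*U*(13 + U))
c(C)/(((-85 - 116)*(-113))) = (2*14454*(13 + 14454))/(((-85 - 116)*(-113))) = (2*14454*14467)/((-201*(-113))) = 418212036/22713 = 418212036*(1/22713) = 139404012/7571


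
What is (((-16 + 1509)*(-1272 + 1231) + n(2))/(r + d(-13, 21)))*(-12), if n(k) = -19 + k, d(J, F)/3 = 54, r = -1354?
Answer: -91845/149 ≈ -616.41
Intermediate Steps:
d(J, F) = 162 (d(J, F) = 3*54 = 162)
(((-16 + 1509)*(-1272 + 1231) + n(2))/(r + d(-13, 21)))*(-12) = (((-16 + 1509)*(-1272 + 1231) + (-19 + 2))/(-1354 + 162))*(-12) = ((1493*(-41) - 17)/(-1192))*(-12) = ((-61213 - 17)*(-1/1192))*(-12) = -61230*(-1/1192)*(-12) = (30615/596)*(-12) = -91845/149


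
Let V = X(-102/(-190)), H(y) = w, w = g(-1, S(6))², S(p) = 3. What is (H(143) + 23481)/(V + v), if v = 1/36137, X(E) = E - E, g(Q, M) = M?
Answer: 848858130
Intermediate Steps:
w = 9 (w = 3² = 9)
H(y) = 9
X(E) = 0
V = 0
v = 1/36137 ≈ 2.7672e-5
(H(143) + 23481)/(V + v) = (9 + 23481)/(0 + 1/36137) = 23490/(1/36137) = 23490*36137 = 848858130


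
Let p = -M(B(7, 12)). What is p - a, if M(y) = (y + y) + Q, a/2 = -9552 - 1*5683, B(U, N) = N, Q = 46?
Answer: 30400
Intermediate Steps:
a = -30470 (a = 2*(-9552 - 1*5683) = 2*(-9552 - 5683) = 2*(-15235) = -30470)
M(y) = 46 + 2*y (M(y) = (y + y) + 46 = 2*y + 46 = 46 + 2*y)
p = -70 (p = -(46 + 2*12) = -(46 + 24) = -1*70 = -70)
p - a = -70 - 1*(-30470) = -70 + 30470 = 30400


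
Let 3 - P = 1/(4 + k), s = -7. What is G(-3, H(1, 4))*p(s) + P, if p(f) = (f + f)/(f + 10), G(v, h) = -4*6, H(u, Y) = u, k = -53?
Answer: 5636/49 ≈ 115.02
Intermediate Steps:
G(v, h) = -24
p(f) = 2*f/(10 + f) (p(f) = (2*f)/(10 + f) = 2*f/(10 + f))
P = 148/49 (P = 3 - 1/(4 - 53) = 3 - 1/(-49) = 3 - 1*(-1/49) = 3 + 1/49 = 148/49 ≈ 3.0204)
G(-3, H(1, 4))*p(s) + P = -48*(-7)/(10 - 7) + 148/49 = -48*(-7)/3 + 148/49 = -24*(-14/3) + 148/49 = 112 + 148/49 = 5636/49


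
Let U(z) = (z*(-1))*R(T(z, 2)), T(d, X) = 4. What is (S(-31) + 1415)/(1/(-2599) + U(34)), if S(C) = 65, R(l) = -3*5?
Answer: 3846520/1325489 ≈ 2.9020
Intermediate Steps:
R(l) = -15
U(z) = 15*z (U(z) = (z*(-1))*(-15) = -z*(-15) = 15*z)
(S(-31) + 1415)/(1/(-2599) + U(34)) = (65 + 1415)/(1/(-2599) + 15*34) = 1480/(-1/2599 + 510) = 1480/(1325489/2599) = 1480*(2599/1325489) = 3846520/1325489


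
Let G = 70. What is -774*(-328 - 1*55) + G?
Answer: 296512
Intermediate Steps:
-774*(-328 - 1*55) + G = -774*(-328 - 1*55) + 70 = -774*(-328 - 55) + 70 = -774*(-383) + 70 = 296442 + 70 = 296512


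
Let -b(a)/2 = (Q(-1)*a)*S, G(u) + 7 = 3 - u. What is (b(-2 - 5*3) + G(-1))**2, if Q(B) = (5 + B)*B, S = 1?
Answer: 19321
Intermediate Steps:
Q(B) = B*(5 + B)
G(u) = -4 - u (G(u) = -7 + (3 - u) = -4 - u)
b(a) = 8*a (b(a) = -2*(-(5 - 1))*a = -2*(-1*4)*a = -2*(-4*a) = -(-8)*a = 8*a)
(b(-2 - 5*3) + G(-1))**2 = (8*(-2 - 5*3) + (-4 - 1*(-1)))**2 = (8*(-2 - 15) + (-4 + 1))**2 = (8*(-17) - 3)**2 = (-136 - 3)**2 = (-139)**2 = 19321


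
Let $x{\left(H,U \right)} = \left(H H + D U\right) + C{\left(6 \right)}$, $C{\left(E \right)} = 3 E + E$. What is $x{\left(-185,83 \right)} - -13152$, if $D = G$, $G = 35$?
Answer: $50306$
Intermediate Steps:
$C{\left(E \right)} = 4 E$
$D = 35$
$x{\left(H,U \right)} = 24 + H^{2} + 35 U$ ($x{\left(H,U \right)} = \left(H H + 35 U\right) + 4 \cdot 6 = \left(H^{2} + 35 U\right) + 24 = 24 + H^{2} + 35 U$)
$x{\left(-185,83 \right)} - -13152 = \left(24 + \left(-185\right)^{2} + 35 \cdot 83\right) - -13152 = \left(24 + 34225 + 2905\right) + 13152 = 37154 + 13152 = 50306$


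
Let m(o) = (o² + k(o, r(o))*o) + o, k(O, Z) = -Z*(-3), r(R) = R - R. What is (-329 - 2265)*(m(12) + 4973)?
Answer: -13304626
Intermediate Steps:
r(R) = 0
k(O, Z) = 3*Z
m(o) = o + o² (m(o) = (o² + (3*0)*o) + o = (o² + 0*o) + o = (o² + 0) + o = o² + o = o + o²)
(-329 - 2265)*(m(12) + 4973) = (-329 - 2265)*(12*(1 + 12) + 4973) = -2594*(12*13 + 4973) = -2594*(156 + 4973) = -2594*5129 = -13304626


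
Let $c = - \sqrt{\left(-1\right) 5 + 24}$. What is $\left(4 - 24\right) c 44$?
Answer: $880 \sqrt{19} \approx 3835.8$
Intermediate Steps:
$c = - \sqrt{19}$ ($c = - \sqrt{-5 + 24} = - \sqrt{19} \approx -4.3589$)
$\left(4 - 24\right) c 44 = \left(4 - 24\right) \left(- \sqrt{19}\right) 44 = - 20 \left(- \sqrt{19}\right) 44 = 20 \sqrt{19} \cdot 44 = 880 \sqrt{19}$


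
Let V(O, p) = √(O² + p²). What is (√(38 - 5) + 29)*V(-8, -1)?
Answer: √65*(29 + √33) ≈ 280.12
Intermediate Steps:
(√(38 - 5) + 29)*V(-8, -1) = (√(38 - 5) + 29)*√((-8)² + (-1)²) = (√33 + 29)*√(64 + 1) = (29 + √33)*√65 = √65*(29 + √33)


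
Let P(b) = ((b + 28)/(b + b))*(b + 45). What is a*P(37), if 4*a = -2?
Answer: -2665/74 ≈ -36.013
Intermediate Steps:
a = -½ (a = (¼)*(-2) = -½ ≈ -0.50000)
P(b) = (28 + b)*(45 + b)/(2*b) (P(b) = ((28 + b)/((2*b)))*(45 + b) = ((28 + b)*(1/(2*b)))*(45 + b) = ((28 + b)/(2*b))*(45 + b) = (28 + b)*(45 + b)/(2*b))
a*P(37) = -(1260 + 37*(73 + 37))/(4*37) = -(1260 + 37*110)/(4*37) = -(1260 + 4070)/(4*37) = -5330/(4*37) = -½*2665/37 = -2665/74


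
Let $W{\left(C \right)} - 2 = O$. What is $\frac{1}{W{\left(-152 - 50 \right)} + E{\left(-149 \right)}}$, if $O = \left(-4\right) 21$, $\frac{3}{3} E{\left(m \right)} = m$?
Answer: $- \frac{1}{231} \approx -0.004329$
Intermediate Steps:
$E{\left(m \right)} = m$
$O = -84$
$W{\left(C \right)} = -82$ ($W{\left(C \right)} = 2 - 84 = -82$)
$\frac{1}{W{\left(-152 - 50 \right)} + E{\left(-149 \right)}} = \frac{1}{-82 - 149} = \frac{1}{-231} = - \frac{1}{231}$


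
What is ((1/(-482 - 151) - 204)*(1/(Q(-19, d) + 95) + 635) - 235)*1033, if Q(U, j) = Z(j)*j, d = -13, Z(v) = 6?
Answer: -1442738110199/10761 ≈ -1.3407e+8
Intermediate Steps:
Q(U, j) = 6*j
((1/(-482 - 151) - 204)*(1/(Q(-19, d) + 95) + 635) - 235)*1033 = ((1/(-482 - 151) - 204)*(1/(6*(-13) + 95) + 635) - 235)*1033 = ((1/(-633) - 204)*(1/(-78 + 95) + 635) - 235)*1033 = ((-1/633 - 204)*(1/17 + 635) - 235)*1033 = (-129133*(1/17 + 635)/633 - 235)*1033 = (-129133/633*10796/17 - 235)*1033 = (-1394119868/10761 - 235)*1033 = -1396648703/10761*1033 = -1442738110199/10761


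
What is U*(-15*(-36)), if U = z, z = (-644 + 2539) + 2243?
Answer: 2234520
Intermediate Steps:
z = 4138 (z = 1895 + 2243 = 4138)
U = 4138
U*(-15*(-36)) = 4138*(-15*(-36)) = 4138*540 = 2234520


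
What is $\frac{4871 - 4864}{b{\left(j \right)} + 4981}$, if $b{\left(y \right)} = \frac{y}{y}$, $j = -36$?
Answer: $\frac{7}{4982} \approx 0.0014051$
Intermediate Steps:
$b{\left(y \right)} = 1$
$\frac{4871 - 4864}{b{\left(j \right)} + 4981} = \frac{4871 - 4864}{1 + 4981} = \frac{7}{4982}$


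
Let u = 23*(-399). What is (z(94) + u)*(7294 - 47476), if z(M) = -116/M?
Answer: 17333590614/47 ≈ 3.6880e+8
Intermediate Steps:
u = -9177
(z(94) + u)*(7294 - 47476) = (-116/94 - 9177)*(7294 - 47476) = (-116*1/94 - 9177)*(-40182) = (-58/47 - 9177)*(-40182) = -431377/47*(-40182) = 17333590614/47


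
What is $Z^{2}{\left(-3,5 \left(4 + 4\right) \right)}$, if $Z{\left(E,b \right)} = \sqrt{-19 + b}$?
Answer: $21$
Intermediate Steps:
$Z^{2}{\left(-3,5 \left(4 + 4\right) \right)} = \left(\sqrt{-19 + 5 \left(4 + 4\right)}\right)^{2} = \left(\sqrt{-19 + 5 \cdot 8}\right)^{2} = \left(\sqrt{-19 + 40}\right)^{2} = \left(\sqrt{21}\right)^{2} = 21$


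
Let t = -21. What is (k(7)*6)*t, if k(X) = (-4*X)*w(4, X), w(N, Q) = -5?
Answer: -17640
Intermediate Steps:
k(X) = 20*X (k(X) = -4*X*(-5) = 20*X)
(k(7)*6)*t = ((20*7)*6)*(-21) = (140*6)*(-21) = 840*(-21) = -17640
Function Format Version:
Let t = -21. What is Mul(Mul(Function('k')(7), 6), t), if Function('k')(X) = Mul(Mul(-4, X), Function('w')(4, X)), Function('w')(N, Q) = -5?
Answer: -17640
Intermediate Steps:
Function('k')(X) = Mul(20, X) (Function('k')(X) = Mul(Mul(-4, X), -5) = Mul(20, X))
Mul(Mul(Function('k')(7), 6), t) = Mul(Mul(Mul(20, 7), 6), -21) = Mul(Mul(140, 6), -21) = Mul(840, -21) = -17640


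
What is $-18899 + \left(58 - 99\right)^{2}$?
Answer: $-17218$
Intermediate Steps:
$-18899 + \left(58 - 99\right)^{2} = -18899 + \left(-41\right)^{2} = -18899 + 1681 = -17218$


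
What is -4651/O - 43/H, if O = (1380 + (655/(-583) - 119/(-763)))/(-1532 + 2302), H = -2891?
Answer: -328963509341811/126674045008 ≈ -2596.9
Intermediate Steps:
O = 43816688/24465595 (O = (1380 + (655*(-1/583) - 119*(-1/763)))/770 = (1380 + (-655/583 + 17/109))*(1/770) = (1380 - 61484/63547)*(1/770) = (87633376/63547)*(1/770) = 43816688/24465595 ≈ 1.7910)
-4651/O - 43/H = -4651/43816688/24465595 - 43/(-2891) = -4651*24465595/43816688 - 43*(-1/2891) = -113789482345/43816688 + 43/2891 = -328963509341811/126674045008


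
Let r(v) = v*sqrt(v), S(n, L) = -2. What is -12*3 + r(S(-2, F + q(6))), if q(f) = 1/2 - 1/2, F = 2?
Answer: -36 - 2*I*sqrt(2) ≈ -36.0 - 2.8284*I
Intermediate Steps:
q(f) = 0 (q(f) = 1*(1/2) - 1*1/2 = 1/2 - 1/2 = 0)
r(v) = v**(3/2)
-12*3 + r(S(-2, F + q(6))) = -12*3 + (-2)**(3/2) = -36 - 2*I*sqrt(2)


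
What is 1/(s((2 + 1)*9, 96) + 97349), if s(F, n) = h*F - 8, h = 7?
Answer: 1/97530 ≈ 1.0253e-5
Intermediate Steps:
s(F, n) = -8 + 7*F (s(F, n) = 7*F - 8 = -8 + 7*F)
1/(s((2 + 1)*9, 96) + 97349) = 1/((-8 + 7*((2 + 1)*9)) + 97349) = 1/((-8 + 7*(3*9)) + 97349) = 1/((-8 + 7*27) + 97349) = 1/((-8 + 189) + 97349) = 1/(181 + 97349) = 1/97530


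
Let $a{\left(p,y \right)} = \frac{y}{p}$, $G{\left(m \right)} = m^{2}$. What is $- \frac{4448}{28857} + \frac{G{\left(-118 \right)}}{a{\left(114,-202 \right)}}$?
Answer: $- \frac{22903326724}{2914557} \approx -7858.3$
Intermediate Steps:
$- \frac{4448}{28857} + \frac{G{\left(-118 \right)}}{a{\left(114,-202 \right)}} = - \frac{4448}{28857} + \frac{\left(-118\right)^{2}}{\left(-202\right) \frac{1}{114}} = \left(-4448\right) \frac{1}{28857} + \frac{13924}{\left(-202\right) \frac{1}{114}} = - \frac{4448}{28857} + \frac{13924}{- \frac{101}{57}} = - \frac{4448}{28857} + 13924 \left(- \frac{57}{101}\right) = - \frac{4448}{28857} - \frac{793668}{101} = - \frac{22903326724}{2914557}$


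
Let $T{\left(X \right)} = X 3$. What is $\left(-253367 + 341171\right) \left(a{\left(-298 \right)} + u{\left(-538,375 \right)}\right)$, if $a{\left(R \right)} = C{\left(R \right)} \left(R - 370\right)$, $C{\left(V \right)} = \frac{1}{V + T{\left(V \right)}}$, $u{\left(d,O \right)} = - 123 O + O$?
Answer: $- \frac{598530585366}{149} \approx -4.017 \cdot 10^{9}$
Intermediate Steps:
$T{\left(X \right)} = 3 X$
$u{\left(d,O \right)} = - 122 O$
$C{\left(V \right)} = \frac{1}{4 V}$ ($C{\left(V \right)} = \frac{1}{V + 3 V} = \frac{1}{4 V}$)
$a{\left(R \right)} = \frac{-370 + R}{4 R}$ ($a{\left(R \right)} = \frac{1}{4 R} \left(R - 370\right) = \frac{1}{4 R} \left(-370 + R\right) = \frac{-370 + R}{4 R}$)
$\left(-253367 + 341171\right) \left(a{\left(-298 \right)} + u{\left(-538,375 \right)}\right) = \left(-253367 + 341171\right) \left(\frac{-370 - 298}{4 \left(-298\right)} - 45750\right) = 87804 \left(\frac{1}{4} \left(- \frac{1}{298}\right) \left(-668\right) - 45750\right) = 87804 \left(\frac{167}{298} - 45750\right) = 87804 \left(- \frac{13633333}{298}\right) = - \frac{598530585366}{149}$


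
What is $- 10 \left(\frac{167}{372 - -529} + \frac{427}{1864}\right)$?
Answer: $- \frac{3480075}{839732} \approx -4.1443$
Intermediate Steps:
$- 10 \left(\frac{167}{372 - -529} + \frac{427}{1864}\right) = - 10 \left(\frac{167}{372 + 529} + 427 \cdot \frac{1}{1864}\right) = - 10 \left(\frac{167}{901} + \frac{427}{1864}\right) = \left(-10\right) \frac{696015}{1679464} = - \frac{3480075}{839732}$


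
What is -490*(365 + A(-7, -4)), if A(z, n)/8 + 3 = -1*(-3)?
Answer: -178850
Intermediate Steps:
A(z, n) = 0 (A(z, n) = -24 + 8*(-1*(-3)) = -24 + 8*3 = -24 + 24 = 0)
-490*(365 + A(-7, -4)) = -490*(365 + 0) = -490*365 = -178850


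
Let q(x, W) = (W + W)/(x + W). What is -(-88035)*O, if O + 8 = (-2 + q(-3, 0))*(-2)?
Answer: -352140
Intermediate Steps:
q(x, W) = 2*W/(W + x) (q(x, W) = (2*W)/(W + x) = 2*W/(W + x))
O = -4 (O = -8 + (-2 + 2*0/(0 - 3))*(-2) = -8 + (-2 + 2*0/(-3))*(-2) = -8 + (-2 + 2*0*(-1/3))*(-2) = -8 + (-2 + 0)*(-2) = -8 - 2*(-2) = -8 + 4 = -4)
-(-88035)*O = -(-88035)*(-4) = -29345*12 = -352140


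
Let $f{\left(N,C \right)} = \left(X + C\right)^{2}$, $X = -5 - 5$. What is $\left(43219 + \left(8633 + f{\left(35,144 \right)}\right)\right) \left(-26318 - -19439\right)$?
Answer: $-480209232$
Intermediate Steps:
$X = -10$ ($X = -5 - 5 = -10$)
$f{\left(N,C \right)} = \left(-10 + C\right)^{2}$
$\left(43219 + \left(8633 + f{\left(35,144 \right)}\right)\right) \left(-26318 - -19439\right) = \left(43219 + \left(8633 + \left(-10 + 144\right)^{2}\right)\right) \left(-26318 - -19439\right) = \left(43219 + \left(8633 + 134^{2}\right)\right) \left(-26318 + 19439\right) = \left(43219 + \left(8633 + 17956\right)\right) \left(-6879\right) = \left(43219 + 26589\right) \left(-6879\right) = 69808 \left(-6879\right) = -480209232$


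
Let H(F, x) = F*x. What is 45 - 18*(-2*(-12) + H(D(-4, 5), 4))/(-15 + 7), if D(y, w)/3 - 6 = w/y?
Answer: 909/4 ≈ 227.25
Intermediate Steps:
D(y, w) = 18 + 3*w/y (D(y, w) = 18 + 3*(w/y) = 18 + 3*w/y)
45 - 18*(-2*(-12) + H(D(-4, 5), 4))/(-15 + 7) = 45 - 18*(-2*(-12) + (18 + 3*5/(-4))*4)/(-15 + 7) = 45 - 18*(24 + (18 + 3*5*(-¼))*4)/(-8) = 45 - 18*(24 + (18 - 15/4)*4)*(-1)/8 = 45 - 18*(24 + (57/4)*4)*(-1)/8 = 45 - 18*(24 + 57)*(-1)/8 = 45 - 1458*(-1)/8 = 45 - 18*(-81/8) = 45 + 729/4 = 909/4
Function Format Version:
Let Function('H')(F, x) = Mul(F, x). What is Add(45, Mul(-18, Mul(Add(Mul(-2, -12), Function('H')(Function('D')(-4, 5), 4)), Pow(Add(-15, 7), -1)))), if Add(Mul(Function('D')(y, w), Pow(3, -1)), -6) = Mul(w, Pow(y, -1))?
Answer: Rational(909, 4) ≈ 227.25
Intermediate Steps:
Function('D')(y, w) = Add(18, Mul(3, w, Pow(y, -1))) (Function('D')(y, w) = Add(18, Mul(3, Mul(w, Pow(y, -1)))) = Add(18, Mul(3, w, Pow(y, -1))))
Add(45, Mul(-18, Mul(Add(Mul(-2, -12), Function('H')(Function('D')(-4, 5), 4)), Pow(Add(-15, 7), -1)))) = Add(45, Mul(-18, Mul(Add(Mul(-2, -12), Mul(Add(18, Mul(3, 5, Pow(-4, -1))), 4)), Pow(Add(-15, 7), -1)))) = Add(45, Mul(-18, Mul(Add(24, Mul(Add(18, Mul(3, 5, Rational(-1, 4))), 4)), Pow(-8, -1)))) = Add(45, Mul(-18, Mul(Add(24, Mul(Add(18, Rational(-15, 4)), 4)), Rational(-1, 8)))) = Add(45, Mul(-18, Mul(Add(24, Mul(Rational(57, 4), 4)), Rational(-1, 8)))) = Add(45, Mul(-18, Mul(Add(24, 57), Rational(-1, 8)))) = Add(45, Mul(-18, Mul(81, Rational(-1, 8)))) = Add(45, Mul(-18, Rational(-81, 8))) = Add(45, Rational(729, 4)) = Rational(909, 4)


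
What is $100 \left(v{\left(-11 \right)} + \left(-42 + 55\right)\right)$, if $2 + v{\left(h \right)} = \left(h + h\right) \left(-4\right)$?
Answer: $9900$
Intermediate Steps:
$v{\left(h \right)} = -2 - 8 h$ ($v{\left(h \right)} = -2 + \left(h + h\right) \left(-4\right) = -2 + 2 h \left(-4\right) = -2 - 8 h$)
$100 \left(v{\left(-11 \right)} + \left(-42 + 55\right)\right) = 100 \left(\left(-2 - -88\right) + \left(-42 + 55\right)\right) = 100 \left(\left(-2 + 88\right) + 13\right) = 100 \left(86 + 13\right) = 100 \cdot 99 = 9900$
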